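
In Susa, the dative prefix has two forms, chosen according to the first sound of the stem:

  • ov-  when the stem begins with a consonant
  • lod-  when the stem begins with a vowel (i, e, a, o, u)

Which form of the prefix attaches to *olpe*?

*olpe*: first sound = /o/, a vowel → lod-.

lod-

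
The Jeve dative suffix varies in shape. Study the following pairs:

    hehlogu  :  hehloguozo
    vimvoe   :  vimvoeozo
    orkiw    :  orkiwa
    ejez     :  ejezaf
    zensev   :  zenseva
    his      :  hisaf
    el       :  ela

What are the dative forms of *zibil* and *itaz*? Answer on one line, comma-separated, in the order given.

Looking at the final sound of each stem: -af when the stem ends in a sibilant (*ejez*, *his*); -a when the stem ends in a non-sibilant consonant (*orkiw*, *zensev*, *el*); -ozo when the stem ends in a vowel (*hehlogu*, *vimvoe*).
Since the final sound of *zibil* is /l/ (a non-sibilant consonant), it takes -a, giving *zibila*.
The final sound of *itaz* is /z/, which is a sibilant, so the suffix is -af, giving *itazaf*.

zibila, itazaf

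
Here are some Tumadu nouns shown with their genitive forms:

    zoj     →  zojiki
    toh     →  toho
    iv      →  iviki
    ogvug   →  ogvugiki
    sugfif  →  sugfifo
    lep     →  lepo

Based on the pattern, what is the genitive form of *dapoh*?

The suffix is conditioned by the final consonant: -o when the stem ends in a voiceless consonant (*toh*, *sugfif*, *lep*); -iki when the stem ends in a voiced consonant (*zoj*, *iv*, *ogvug*).
The final consonant of *dapoh* is /h/, which is voiceless, so the suffix is -o, giving *dapoho*.

dapoho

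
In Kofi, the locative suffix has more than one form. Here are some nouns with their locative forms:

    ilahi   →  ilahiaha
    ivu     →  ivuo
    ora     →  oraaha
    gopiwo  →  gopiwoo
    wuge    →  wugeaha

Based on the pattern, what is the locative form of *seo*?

The pattern is rounding harmony: -o when the last vowel of the stem is a rounded vowel (*ivu*, *gopiwo*); -aha when the last vowel of the stem is an unrounded vowel (*ilahi*, *ora*, *wuge*).
Since the last vowel of *seo* is /o/ (a rounded vowel), it takes -o, giving *seoo*.

seoo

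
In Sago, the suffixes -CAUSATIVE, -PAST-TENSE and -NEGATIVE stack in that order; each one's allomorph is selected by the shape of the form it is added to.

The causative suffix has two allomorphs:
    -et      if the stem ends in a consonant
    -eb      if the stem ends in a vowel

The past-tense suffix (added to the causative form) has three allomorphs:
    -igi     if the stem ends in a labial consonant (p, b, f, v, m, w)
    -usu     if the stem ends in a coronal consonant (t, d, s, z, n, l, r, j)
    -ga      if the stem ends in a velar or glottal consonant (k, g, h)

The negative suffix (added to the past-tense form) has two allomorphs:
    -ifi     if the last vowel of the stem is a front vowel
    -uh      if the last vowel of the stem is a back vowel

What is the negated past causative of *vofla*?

*vofla* — final sound /a/ (a vowel) → -eb → *voflaeb*.
The causative form *voflaeb* — final consonant /b/ (labial) → -igi → *voflaebigi*.
The past-tense form *voflaebigi* — last vowel /i/ (a front vowel) → -ifi → *voflaebigiifi*.

voflaebigiifi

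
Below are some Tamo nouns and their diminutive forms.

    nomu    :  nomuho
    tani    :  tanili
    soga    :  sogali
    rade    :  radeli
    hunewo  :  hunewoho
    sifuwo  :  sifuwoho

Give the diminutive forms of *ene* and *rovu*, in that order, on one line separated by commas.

The suffix is conditioned by the last vowel: -ho when the last vowel of the stem is a rounded vowel (*nomu*, *hunewo*, *sifuwo*); -li when the last vowel of the stem is an unrounded vowel (*tani*, *soga*, *rade*).
The last vowel of *ene* is /e/, which is an unrounded vowel, so the suffix is -li, giving *eneli*.
*rovu* — last vowel /u/ (a rounded vowel) → -ho → *rovuho*.

eneli, rovuho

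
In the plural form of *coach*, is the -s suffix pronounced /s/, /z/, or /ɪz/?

The stem *coach* ends in a sibilant (/s, z, ʃ, ʒ, tʃ, dʒ/).
The plural suffix surfaces as /ɪz/ after sibilants, /s/ after other voiceless consonants, and /z/ after other voiced sounds.
So the plural -s on *coach* is pronounced /ɪz/.

/ɪz/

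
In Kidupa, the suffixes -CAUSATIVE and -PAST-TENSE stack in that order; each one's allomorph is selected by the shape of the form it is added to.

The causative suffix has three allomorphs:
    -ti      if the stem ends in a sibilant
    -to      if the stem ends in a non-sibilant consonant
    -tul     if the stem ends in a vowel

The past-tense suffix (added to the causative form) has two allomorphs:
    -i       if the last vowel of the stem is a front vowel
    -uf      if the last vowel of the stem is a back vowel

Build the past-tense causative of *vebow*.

The final sound of *vebow* is /w/, which is a non-sibilant consonant, so the causative suffix is -to, giving *vebowto*.
Since the last vowel of the causative form *vebowto* is /o/ (a back vowel), it takes -uf, giving *vebowtouf*.

vebowtouf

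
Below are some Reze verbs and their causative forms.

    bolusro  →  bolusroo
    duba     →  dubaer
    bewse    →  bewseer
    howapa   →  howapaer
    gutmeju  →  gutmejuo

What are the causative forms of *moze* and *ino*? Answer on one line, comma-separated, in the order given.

The suffix is conditioned by the last vowel: -o when the last vowel of the stem is a rounded vowel (*bolusro*, *gutmeju*); -er when the last vowel of the stem is an unrounded vowel (*duba*, *bewse*, *howapa*).
Since the last vowel of *moze* is /e/ (an unrounded vowel), it takes -er, giving *mozeer*.
Since the last vowel of *ino* is /o/ (a rounded vowel), it takes -o, giving *inoo*.

mozeer, inoo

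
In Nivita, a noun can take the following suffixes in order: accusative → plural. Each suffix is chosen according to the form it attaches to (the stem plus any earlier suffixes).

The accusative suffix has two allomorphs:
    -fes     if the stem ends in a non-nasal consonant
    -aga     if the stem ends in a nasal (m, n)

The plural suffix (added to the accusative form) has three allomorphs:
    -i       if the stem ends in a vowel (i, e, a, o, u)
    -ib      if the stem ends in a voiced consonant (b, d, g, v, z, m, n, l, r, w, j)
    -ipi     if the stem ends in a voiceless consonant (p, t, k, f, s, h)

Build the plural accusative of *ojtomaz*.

The final consonant of *ojtomaz* is /z/, which is non-nasal, so the accusative suffix is -fes, giving *ojtomazfes*.
The accusative form *ojtomazfes* — final sound /s/ (a voiceless consonant) → -ipi → *ojtomazfesipi*.

ojtomazfesipi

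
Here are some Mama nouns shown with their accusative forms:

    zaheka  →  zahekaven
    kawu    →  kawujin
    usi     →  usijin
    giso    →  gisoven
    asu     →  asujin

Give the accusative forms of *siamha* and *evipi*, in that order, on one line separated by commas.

siamhaven, evipijin

Looking at the last vowel of each stem: -jin when the last vowel of the stem is a high vowel (*kawu*, *usi*, *asu*); -ven when the last vowel of the stem is a non-high vowel (*zaheka*, *giso*).
Since the last vowel of *siamha* is /a/ (a non-high vowel), it takes -ven, giving *siamhaven*.
The last vowel of *evipi* is /i/, which is a high vowel, so the suffix is -jin, giving *evipijin*.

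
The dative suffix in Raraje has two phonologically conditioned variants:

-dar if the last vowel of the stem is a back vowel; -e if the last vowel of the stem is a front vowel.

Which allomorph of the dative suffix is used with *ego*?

The last vowel of *ego* is /o/, which is a back vowel, so the suffix is -dar.

-dar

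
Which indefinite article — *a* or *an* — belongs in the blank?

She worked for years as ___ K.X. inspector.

The indefinite article is chosen by the initial *sound* of the following word, not its spelling.
The initialism *K.X.* is read letter by letter; the first letter, K, is pronounced /keɪ/, which begins with a consonant sound.
So the article is *a*: She worked for years as a K.X. inspector.

a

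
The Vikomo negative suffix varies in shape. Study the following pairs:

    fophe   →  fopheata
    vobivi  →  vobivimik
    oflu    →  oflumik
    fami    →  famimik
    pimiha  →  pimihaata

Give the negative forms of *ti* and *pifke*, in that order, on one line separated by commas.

timik, pifkeata

The pattern is height harmony: -mik when the last vowel of the stem is a high vowel (*vobivi*, *oflu*, *fami*); -ata when the last vowel of the stem is a non-high vowel (*fophe*, *pimiha*).
*ti*: last vowel = /i/, a high vowel → -mik → *timik*.
*pifke* — last vowel /e/ (a non-high vowel) → -ata → *pifkeata*.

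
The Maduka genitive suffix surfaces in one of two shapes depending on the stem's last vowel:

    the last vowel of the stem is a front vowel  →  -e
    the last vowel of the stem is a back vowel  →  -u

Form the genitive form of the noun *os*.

osu

Since the last vowel of *os* is /o/ (a back vowel), it takes -u, giving *osu*.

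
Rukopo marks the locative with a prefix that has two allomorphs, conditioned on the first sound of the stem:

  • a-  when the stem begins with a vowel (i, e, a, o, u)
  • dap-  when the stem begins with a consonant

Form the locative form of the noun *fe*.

dapfe

*fe*: first sound = /f/, a consonant → dap- → *dapfe*.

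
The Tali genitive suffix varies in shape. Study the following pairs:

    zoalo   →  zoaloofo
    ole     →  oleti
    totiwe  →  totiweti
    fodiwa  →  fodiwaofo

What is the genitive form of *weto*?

The alternation tracks the last vowel of the stem — -ti when the last vowel of the stem is a front vowel (*ole*, *totiwe*); -ofo when the last vowel of the stem is a back vowel (*zoalo*, *fodiwa*).
*weto*: last vowel = /o/, a back vowel → -ofo → *wetoofo*.

wetoofo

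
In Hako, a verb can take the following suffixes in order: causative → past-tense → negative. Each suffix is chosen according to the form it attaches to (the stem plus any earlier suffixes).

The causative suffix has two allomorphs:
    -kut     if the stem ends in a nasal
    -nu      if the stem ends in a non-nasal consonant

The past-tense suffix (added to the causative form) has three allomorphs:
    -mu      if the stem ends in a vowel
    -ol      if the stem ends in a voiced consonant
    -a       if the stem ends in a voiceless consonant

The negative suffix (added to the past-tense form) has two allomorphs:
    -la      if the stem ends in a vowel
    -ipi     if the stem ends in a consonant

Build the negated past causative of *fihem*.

fihemkutala

Since the final consonant of *fihem* is /m/ (a nasal), it takes -kut, giving *fihemkut*.
Since the final sound of the causative form *fihemkut* is /t/ (a voiceless consonant), it takes -a, giving *fihemkuta*.
Since the final sound of the past-tense form *fihemkuta* is /a/ (a vowel), it takes -la, giving *fihemkutala*.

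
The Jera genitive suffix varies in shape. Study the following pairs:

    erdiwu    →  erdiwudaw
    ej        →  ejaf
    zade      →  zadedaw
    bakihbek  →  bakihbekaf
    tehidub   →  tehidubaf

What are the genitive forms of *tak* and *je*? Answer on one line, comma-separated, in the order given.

Looking at the final sound of each stem: -af when the stem ends in a consonant (*ej*, *bakihbek*, *tehidub*); -daw when the stem ends in a vowel (*erdiwu*, *zade*).
*tak*: final sound = /k/, a consonant → -af → *takaf*.
*je*: final sound = /e/, a vowel → -daw → *jedaw*.

takaf, jedaw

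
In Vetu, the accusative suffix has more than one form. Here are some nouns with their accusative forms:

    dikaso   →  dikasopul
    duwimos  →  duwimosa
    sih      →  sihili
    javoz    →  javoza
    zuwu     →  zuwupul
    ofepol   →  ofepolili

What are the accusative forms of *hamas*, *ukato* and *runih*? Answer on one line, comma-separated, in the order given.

The pattern is sibilance of the final sound: -a when the stem ends in a sibilant (*duwimos*, *javoz*); -ili when the stem ends in a non-sibilant consonant (*sih*, *ofepol*); -pul when the stem ends in a vowel (*dikaso*, *zuwu*).
Since the final sound of *hamas* is /s/ (a sibilant), it takes -a, giving *hamasa*.
*ukato*: final sound = /o/, a vowel → -pul → *ukatopul*.
*runih*: final sound = /h/, a non-sibilant consonant → -ili → *runihili*.

hamasa, ukatopul, runihili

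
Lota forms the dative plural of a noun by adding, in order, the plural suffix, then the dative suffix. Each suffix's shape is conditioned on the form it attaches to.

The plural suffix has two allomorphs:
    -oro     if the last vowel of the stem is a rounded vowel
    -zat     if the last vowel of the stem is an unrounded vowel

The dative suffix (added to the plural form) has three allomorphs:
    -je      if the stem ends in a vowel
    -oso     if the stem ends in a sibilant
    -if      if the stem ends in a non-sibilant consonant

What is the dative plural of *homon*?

Since the last vowel of *homon* is /o/ (a rounded vowel), it takes -oro, giving *homonoro*.
The plural form *homonoro* — final sound /o/ (a vowel) → -je → *homonoroje*.

homonoroje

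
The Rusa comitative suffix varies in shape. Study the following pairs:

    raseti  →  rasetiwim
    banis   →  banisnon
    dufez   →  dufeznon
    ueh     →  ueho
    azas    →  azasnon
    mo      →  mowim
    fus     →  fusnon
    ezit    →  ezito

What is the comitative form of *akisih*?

The suffix is conditioned by the final sound: -non when the stem ends in a sibilant (*banis*, *dufez*, *azas*, *fus*); -o when the stem ends in a non-sibilant consonant (*ueh*, *ezit*); -wim when the stem ends in a vowel (*raseti*, *mo*).
Since the final sound of *akisih* is /h/ (a non-sibilant consonant), it takes -o, giving *akisiho*.

akisiho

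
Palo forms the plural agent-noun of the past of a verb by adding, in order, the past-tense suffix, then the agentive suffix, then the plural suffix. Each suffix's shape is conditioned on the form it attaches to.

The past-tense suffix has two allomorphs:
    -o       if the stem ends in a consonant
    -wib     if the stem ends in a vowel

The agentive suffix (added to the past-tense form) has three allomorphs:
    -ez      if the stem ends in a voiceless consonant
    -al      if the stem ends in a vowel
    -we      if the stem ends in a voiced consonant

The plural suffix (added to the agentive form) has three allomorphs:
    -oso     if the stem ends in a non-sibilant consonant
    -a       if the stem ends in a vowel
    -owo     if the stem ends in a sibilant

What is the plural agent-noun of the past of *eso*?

esowibwea

*eso*: final sound = /o/, a vowel → -wib → *esowib*.
Since the final sound of the past-tense form *esowib* is /b/ (a voiced consonant), it takes -we, giving *esowibwe*.
Since the final sound of the agentive form *esowibwe* is /e/ (a vowel), it takes -a, giving *esowibwea*.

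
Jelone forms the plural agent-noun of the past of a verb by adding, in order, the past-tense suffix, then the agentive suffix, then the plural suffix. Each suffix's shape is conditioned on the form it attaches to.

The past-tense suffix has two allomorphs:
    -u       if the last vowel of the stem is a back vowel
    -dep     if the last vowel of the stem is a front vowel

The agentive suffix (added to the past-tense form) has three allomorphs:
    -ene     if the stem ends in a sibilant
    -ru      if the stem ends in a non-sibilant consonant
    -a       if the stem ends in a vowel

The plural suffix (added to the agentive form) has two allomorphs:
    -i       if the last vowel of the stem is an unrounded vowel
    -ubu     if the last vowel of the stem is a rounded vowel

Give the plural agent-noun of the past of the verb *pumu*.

pumuuai

*pumu* — last vowel /u/ (a back vowel) → -u → *pumuu*.
The past-tense form *pumuu*: final sound = /u/, a vowel → -a → *pumuua*.
Since the last vowel of the agentive form *pumuua* is /a/ (an unrounded vowel), it takes -i, giving *pumuuai*.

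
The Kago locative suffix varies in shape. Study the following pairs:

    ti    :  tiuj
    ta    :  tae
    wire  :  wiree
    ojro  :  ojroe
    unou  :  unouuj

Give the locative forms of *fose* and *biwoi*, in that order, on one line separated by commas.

The pattern is height harmony: -uj when the last vowel of the stem is a high vowel (*ti*, *unou*); -e when the last vowel of the stem is a non-high vowel (*ta*, *wire*, *ojro*).
*fose* — last vowel /e/ (a non-high vowel) → -e → *fosee*.
*biwoi* — last vowel /i/ (a high vowel) → -uj → *biwoiuj*.

fosee, biwoiuj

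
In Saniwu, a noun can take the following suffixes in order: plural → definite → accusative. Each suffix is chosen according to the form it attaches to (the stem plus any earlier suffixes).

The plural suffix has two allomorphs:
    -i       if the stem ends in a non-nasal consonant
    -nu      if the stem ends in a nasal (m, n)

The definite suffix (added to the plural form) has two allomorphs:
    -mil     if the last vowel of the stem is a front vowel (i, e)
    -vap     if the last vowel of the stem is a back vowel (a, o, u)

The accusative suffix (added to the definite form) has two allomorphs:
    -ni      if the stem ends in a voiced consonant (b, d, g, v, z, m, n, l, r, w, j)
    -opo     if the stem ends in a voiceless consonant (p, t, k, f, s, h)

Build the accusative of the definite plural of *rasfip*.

The final consonant of *rasfip* is /p/, which is non-nasal, so the plural suffix is -i, giving *rasfipi*.
The plural form *rasfipi*: last vowel = /i/, a front vowel → -mil → *rasfipimil*.
The definite form *rasfipimil* — final consonant /l/ (voiced) → -ni → *rasfipimilni*.

rasfipimilni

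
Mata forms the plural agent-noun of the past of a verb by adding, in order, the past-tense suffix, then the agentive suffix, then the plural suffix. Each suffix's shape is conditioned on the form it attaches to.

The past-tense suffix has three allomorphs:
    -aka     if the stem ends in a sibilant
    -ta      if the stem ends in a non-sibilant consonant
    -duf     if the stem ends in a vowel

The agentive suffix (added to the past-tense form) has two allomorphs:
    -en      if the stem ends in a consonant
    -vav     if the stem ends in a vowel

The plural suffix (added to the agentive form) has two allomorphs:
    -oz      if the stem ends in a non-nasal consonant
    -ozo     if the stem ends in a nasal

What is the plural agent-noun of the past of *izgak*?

*izgak* — final sound /k/ (a non-sibilant consonant) → -ta → *izgakta*.
The past-tense form *izgakta* — final sound /a/ (a vowel) → -vav → *izgaktavav*.
The agentive form *izgaktavav*: final consonant = /v/, non-nasal → -oz → *izgaktavavoz*.

izgaktavavoz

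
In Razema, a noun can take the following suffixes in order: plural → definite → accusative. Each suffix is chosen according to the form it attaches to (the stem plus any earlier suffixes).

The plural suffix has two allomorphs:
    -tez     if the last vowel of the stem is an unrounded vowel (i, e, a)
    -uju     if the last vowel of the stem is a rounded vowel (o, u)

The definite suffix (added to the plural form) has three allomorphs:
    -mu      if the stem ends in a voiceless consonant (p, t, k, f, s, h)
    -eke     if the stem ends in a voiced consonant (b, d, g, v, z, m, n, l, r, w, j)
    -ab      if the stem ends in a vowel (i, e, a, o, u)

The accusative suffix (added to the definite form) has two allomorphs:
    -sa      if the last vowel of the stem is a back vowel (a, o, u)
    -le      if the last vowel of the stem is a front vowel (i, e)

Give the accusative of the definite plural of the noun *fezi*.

The last vowel of *fezi* is /i/, which is an unrounded vowel, so the plural suffix is -tez, giving *fezitez*.
The plural form *fezitez*: final sound = /z/, a voiced consonant → -eke → *fezitezeke*.
The definite form *fezitezeke*: last vowel = /e/, a front vowel → -le → *fezitezekele*.

fezitezekele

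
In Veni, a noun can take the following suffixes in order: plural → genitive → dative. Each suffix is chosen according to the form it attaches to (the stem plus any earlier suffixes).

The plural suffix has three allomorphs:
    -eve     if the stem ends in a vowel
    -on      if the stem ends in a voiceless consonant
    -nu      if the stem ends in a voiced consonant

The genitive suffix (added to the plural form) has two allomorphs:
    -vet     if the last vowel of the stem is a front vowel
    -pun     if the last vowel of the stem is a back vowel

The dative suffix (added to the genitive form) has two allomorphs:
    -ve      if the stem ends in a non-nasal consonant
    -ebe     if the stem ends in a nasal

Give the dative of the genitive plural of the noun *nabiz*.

*nabiz*: final sound = /z/, a voiced consonant → -nu → *nabiznu*.
Since the last vowel of the plural form *nabiznu* is /u/ (a back vowel), it takes -pun, giving *nabiznupun*.
The final consonant of the genitive form *nabiznupun* is /n/, which is a nasal, so the dative suffix is -ebe, giving *nabiznupunebe*.

nabiznupunebe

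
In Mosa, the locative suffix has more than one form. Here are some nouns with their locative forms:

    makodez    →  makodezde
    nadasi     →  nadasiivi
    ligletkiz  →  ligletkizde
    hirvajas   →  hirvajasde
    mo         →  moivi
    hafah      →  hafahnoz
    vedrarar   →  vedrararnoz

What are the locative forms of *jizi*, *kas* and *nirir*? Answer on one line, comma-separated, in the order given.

The pattern is sibilance of the final sound: -de when the stem ends in a sibilant (*makodez*, *ligletkiz*, *hirvajas*); -noz when the stem ends in a non-sibilant consonant (*hafah*, *vedrarar*); -ivi when the stem ends in a vowel (*nadasi*, *mo*).
*jizi* — final sound /i/ (a vowel) → -ivi → *jiziivi*.
*kas*: final sound = /s/, a sibilant → -de → *kasde*.
*nirir*: final sound = /r/, a non-sibilant consonant → -noz → *nirirnoz*.

jiziivi, kasde, nirirnoz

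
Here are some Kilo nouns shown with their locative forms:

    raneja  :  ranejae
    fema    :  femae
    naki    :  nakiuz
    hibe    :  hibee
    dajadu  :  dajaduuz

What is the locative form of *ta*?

tae

Looking at the last vowel of each stem: -uz when the last vowel of the stem is a high vowel (*naki*, *dajadu*); -e when the last vowel of the stem is a non-high vowel (*raneja*, *fema*, *hibe*).
*ta*: last vowel = /a/, a non-high vowel → -e → *tae*.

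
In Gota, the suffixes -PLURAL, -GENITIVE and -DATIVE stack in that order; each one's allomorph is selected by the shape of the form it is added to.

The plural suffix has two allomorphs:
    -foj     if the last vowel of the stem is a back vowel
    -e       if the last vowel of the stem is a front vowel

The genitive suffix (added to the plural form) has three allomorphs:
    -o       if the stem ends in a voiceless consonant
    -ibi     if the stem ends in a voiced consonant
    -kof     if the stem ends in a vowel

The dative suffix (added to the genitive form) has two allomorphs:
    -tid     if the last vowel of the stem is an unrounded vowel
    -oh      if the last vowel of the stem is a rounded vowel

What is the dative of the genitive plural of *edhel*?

edhelekofoh

*edhel* — last vowel /e/ (a front vowel) → -e → *edhele*.
The final sound of the plural form *edhele* is /e/, which is a vowel, so the genitive suffix is -kof, giving *edhelekof*.
The last vowel of the genitive form *edhelekof* is /o/, which is a rounded vowel, so the dative suffix is -oh, giving *edhelekofoh*.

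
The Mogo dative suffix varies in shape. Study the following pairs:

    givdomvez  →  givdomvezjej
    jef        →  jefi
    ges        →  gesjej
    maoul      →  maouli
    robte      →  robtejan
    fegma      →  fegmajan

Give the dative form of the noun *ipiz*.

Looking at the final sound of each stem: -jej when the stem ends in a sibilant (*givdomvez*, *ges*); -i when the stem ends in a non-sibilant consonant (*jef*, *maoul*); -jan when the stem ends in a vowel (*robte*, *fegma*).
Since the final sound of *ipiz* is /z/ (a sibilant), it takes -jej, giving *ipizjej*.

ipizjej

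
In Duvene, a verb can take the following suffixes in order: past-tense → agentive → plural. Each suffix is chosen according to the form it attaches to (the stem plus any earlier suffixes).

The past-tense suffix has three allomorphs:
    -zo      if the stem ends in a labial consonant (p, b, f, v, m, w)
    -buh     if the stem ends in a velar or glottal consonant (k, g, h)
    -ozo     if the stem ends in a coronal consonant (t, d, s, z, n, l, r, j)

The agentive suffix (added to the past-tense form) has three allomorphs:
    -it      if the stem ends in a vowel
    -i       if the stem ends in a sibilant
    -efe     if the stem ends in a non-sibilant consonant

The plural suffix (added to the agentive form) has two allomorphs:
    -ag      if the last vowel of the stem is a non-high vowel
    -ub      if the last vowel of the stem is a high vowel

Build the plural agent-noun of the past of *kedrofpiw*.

kedrofpiwzoitub

*kedrofpiw*: final consonant = /w/, labial → -zo → *kedrofpiwzo*.
The past-tense form *kedrofpiwzo*: final sound = /o/, a vowel → -it → *kedrofpiwzoit*.
The agentive form *kedrofpiwzoit* — last vowel /i/ (a high vowel) → -ub → *kedrofpiwzoitub*.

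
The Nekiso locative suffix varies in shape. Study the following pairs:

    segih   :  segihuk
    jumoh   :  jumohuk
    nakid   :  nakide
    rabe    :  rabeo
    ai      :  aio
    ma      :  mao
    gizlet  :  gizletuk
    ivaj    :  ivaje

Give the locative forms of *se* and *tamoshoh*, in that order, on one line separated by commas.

seo, tamoshohuk

The alternation tracks the final sound of the stem — -uk when the stem ends in a voiceless consonant (*segih*, *jumoh*, *gizlet*); -e when the stem ends in a voiced consonant (*nakid*, *ivaj*); -o when the stem ends in a vowel (*rabe*, *ai*, *ma*).
*se*: final sound = /e/, a vowel → -o → *seo*.
*tamoshoh*: final sound = /h/, a voiceless consonant → -uk → *tamoshohuk*.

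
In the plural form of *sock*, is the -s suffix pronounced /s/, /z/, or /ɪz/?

/s/

The stem *sock* ends in a voiceless non-sibilant consonant.
The plural suffix surfaces as /ɪz/ after sibilants, /s/ after other voiceless consonants, and /z/ after other voiced sounds.
So the plural -s on *sock* is pronounced /s/.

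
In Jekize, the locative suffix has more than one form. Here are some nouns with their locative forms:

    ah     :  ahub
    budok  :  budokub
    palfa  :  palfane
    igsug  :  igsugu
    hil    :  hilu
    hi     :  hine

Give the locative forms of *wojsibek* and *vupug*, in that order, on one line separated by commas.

The alternation tracks the final sound of the stem — -ub when the stem ends in a voiceless consonant (*ah*, *budok*); -u when the stem ends in a voiced consonant (*igsug*, *hil*); -ne when the stem ends in a vowel (*palfa*, *hi*).
*wojsibek*: final sound = /k/, a voiceless consonant → -ub → *wojsibekub*.
*vupug*: final sound = /g/, a voiced consonant → -u → *vupugu*.

wojsibekub, vupugu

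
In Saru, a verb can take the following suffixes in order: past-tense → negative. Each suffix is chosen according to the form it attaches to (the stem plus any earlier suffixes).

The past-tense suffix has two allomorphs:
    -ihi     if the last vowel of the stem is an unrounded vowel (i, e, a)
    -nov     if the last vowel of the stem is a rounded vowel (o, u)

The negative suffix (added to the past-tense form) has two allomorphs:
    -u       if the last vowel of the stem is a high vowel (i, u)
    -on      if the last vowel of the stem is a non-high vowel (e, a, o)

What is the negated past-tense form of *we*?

*we* — last vowel /e/ (an unrounded vowel) → -ihi → *weihi*.
Since the last vowel of the past-tense form *weihi* is /i/ (a high vowel), it takes -u, giving *weihiu*.

weihiu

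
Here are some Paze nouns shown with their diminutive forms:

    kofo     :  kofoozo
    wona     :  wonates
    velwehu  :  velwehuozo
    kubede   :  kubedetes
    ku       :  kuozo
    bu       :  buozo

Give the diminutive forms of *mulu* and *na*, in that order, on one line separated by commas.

muluozo, nates

The suffix is conditioned by the last vowel: -ozo when the last vowel of the stem is a rounded vowel (*kofo*, *velwehu*, *ku*, *bu*); -tes when the last vowel of the stem is an unrounded vowel (*wona*, *kubede*).
Since the last vowel of *mulu* is /u/ (a rounded vowel), it takes -ozo, giving *muluozo*.
*na* — last vowel /a/ (an unrounded vowel) → -tes → *nates*.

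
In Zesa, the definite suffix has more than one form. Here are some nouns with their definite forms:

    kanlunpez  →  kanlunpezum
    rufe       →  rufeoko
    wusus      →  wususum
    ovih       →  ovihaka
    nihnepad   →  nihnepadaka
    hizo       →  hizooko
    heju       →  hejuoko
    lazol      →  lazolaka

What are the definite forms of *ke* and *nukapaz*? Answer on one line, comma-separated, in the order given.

The alternation tracks the final sound of the stem — -um when the stem ends in a sibilant (*kanlunpez*, *wusus*); -aka when the stem ends in a non-sibilant consonant (*ovih*, *nihnepad*, *lazol*); -oko when the stem ends in a vowel (*rufe*, *hizo*, *heju*).
*ke*: final sound = /e/, a vowel → -oko → *keoko*.
*nukapaz*: final sound = /z/, a sibilant → -um → *nukapazum*.

keoko, nukapazum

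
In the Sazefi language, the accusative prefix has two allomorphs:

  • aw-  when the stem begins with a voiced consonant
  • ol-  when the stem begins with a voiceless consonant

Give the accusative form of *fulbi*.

olfulbi

The first consonant of *fulbi* is /f/, which is voiceless, so the prefix is ol-, giving *olfulbi*.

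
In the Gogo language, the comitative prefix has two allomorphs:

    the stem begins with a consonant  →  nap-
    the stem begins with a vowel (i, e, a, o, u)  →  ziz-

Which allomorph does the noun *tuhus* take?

The first sound of *tuhus* is /t/, which is a consonant, so the prefix is nap-.

nap-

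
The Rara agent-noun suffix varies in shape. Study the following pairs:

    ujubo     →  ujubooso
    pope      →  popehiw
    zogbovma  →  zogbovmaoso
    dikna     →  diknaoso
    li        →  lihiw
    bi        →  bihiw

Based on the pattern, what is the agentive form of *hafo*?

Looking at the last vowel of each stem: -hiw when the last vowel of the stem is a front vowel (*pope*, *li*, *bi*); -oso when the last vowel of the stem is a back vowel (*ujubo*, *zogbovma*, *dikna*).
The last vowel of *hafo* is /o/, which is a back vowel, so the suffix is -oso, giving *hafooso*.

hafooso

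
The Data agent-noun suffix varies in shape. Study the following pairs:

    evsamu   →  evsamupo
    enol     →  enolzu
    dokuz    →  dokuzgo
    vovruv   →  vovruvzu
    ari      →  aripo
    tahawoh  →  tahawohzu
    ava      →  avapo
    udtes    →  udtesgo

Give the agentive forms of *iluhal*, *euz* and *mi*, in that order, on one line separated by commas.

Looking at the final sound of each stem: -go when the stem ends in a sibilant (*dokuz*, *udtes*); -zu when the stem ends in a non-sibilant consonant (*enol*, *vovruv*, *tahawoh*); -po when the stem ends in a vowel (*evsamu*, *ari*, *ava*).
*iluhal*: final sound = /l/, a non-sibilant consonant → -zu → *iluhalzu*.
The final sound of *euz* is /z/, which is a sibilant, so the suffix is -go, giving *euzgo*.
*mi*: final sound = /i/, a vowel → -po → *mipo*.

iluhalzu, euzgo, mipo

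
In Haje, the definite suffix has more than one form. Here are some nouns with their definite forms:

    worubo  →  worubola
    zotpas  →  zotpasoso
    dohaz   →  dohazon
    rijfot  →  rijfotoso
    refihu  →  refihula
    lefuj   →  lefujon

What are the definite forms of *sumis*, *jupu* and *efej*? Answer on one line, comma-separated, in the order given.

The pattern is voicing of the final sound: -oso when the stem ends in a voiceless consonant (*zotpas*, *rijfot*); -on when the stem ends in a voiced consonant (*dohaz*, *lefuj*); -la when the stem ends in a vowel (*worubo*, *refihu*).
*sumis*: final sound = /s/, a voiceless consonant → -oso → *sumisoso*.
The final sound of *jupu* is /u/, which is a vowel, so the suffix is -la, giving *jupula*.
*efej* — final sound /j/ (a voiced consonant) → -on → *efejon*.

sumisoso, jupula, efejon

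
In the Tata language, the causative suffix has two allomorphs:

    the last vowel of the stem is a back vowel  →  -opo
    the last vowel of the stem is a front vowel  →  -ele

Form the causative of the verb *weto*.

wetoopo

Since the last vowel of *weto* is /o/ (a back vowel), it takes -opo, giving *wetoopo*.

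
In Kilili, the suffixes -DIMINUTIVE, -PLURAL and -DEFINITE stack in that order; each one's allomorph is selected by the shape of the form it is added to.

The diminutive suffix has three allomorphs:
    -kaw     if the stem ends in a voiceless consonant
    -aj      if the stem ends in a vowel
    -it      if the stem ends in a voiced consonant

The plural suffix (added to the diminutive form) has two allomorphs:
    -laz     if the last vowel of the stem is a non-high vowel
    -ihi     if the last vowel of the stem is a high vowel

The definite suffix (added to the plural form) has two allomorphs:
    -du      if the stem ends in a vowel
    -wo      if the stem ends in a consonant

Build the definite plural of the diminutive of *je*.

*je*: final sound = /e/, a vowel → -aj → *jeaj*.
The diminutive form *jeaj* — last vowel /a/ (a non-high vowel) → -laz → *jeajlaz*.
Since the final sound of the plural form *jeajlaz* is /z/ (a consonant), it takes -wo, giving *jeajlazwo*.

jeajlazwo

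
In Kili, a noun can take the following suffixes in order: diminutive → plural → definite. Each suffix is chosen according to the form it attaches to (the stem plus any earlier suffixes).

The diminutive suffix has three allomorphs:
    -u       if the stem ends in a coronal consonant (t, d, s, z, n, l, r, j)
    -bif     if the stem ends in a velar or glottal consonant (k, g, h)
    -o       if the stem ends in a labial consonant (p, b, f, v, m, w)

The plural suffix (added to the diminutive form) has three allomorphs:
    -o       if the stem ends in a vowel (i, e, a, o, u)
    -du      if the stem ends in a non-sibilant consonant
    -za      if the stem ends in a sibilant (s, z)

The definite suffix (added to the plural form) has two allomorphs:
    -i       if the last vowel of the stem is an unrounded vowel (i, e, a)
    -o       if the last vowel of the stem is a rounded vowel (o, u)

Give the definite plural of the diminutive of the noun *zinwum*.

zinwumooo

Since the final consonant of *zinwum* is /m/ (labial), it takes -o, giving *zinwumo*.
Since the final sound of the diminutive form *zinwumo* is /o/ (a vowel), it takes -o, giving *zinwumoo*.
The last vowel of the plural form *zinwumoo* is /o/, which is a rounded vowel, so the definite suffix is -o, giving *zinwumooo*.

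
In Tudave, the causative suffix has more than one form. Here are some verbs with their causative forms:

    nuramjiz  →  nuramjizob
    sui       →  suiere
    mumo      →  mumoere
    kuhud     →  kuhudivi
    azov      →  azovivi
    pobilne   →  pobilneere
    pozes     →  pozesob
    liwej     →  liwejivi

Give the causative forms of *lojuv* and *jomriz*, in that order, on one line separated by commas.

Looking at the final sound of each stem: -ob when the stem ends in a sibilant (*nuramjiz*, *pozes*); -ivi when the stem ends in a non-sibilant consonant (*kuhud*, *azov*, *liwej*); -ere when the stem ends in a vowel (*sui*, *mumo*, *pobilne*).
*lojuv*: final sound = /v/, a non-sibilant consonant → -ivi → *lojuvivi*.
Since the final sound of *jomriz* is /z/ (a sibilant), it takes -ob, giving *jomrizob*.

lojuvivi, jomrizob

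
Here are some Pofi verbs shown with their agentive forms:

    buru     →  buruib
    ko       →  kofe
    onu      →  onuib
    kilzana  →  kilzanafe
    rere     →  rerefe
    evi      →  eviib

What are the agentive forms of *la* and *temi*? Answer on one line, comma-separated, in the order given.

Looking at the last vowel of each stem: -ib when the last vowel of the stem is a high vowel (*buru*, *onu*, *evi*); -fe when the last vowel of the stem is a non-high vowel (*ko*, *kilzana*, *rere*).
Since the last vowel of *la* is /a/ (a non-high vowel), it takes -fe, giving *lafe*.
The last vowel of *temi* is /i/, which is a high vowel, so the suffix is -ib, giving *temiib*.

lafe, temiib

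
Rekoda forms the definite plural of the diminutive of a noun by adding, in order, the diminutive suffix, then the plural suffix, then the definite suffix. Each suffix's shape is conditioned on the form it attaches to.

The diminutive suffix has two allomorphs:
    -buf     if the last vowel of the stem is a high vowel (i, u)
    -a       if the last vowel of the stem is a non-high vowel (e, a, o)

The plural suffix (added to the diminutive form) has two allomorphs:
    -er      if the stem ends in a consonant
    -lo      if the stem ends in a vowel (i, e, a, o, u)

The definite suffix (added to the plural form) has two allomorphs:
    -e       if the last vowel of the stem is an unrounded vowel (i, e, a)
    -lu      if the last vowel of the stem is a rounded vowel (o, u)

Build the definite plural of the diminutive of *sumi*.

Since the last vowel of *sumi* is /i/ (a high vowel), it takes -buf, giving *sumibuf*.
Since the final sound of the diminutive form *sumibuf* is /f/ (a consonant), it takes -er, giving *sumibufer*.
The plural form *sumibufer* — last vowel /e/ (an unrounded vowel) → -e → *sumibufere*.

sumibufere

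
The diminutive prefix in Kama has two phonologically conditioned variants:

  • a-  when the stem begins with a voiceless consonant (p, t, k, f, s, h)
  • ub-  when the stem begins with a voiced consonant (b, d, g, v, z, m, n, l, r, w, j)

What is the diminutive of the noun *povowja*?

*povowja* — first consonant /p/ (voiceless) → a- → *apovowja*.

apovowja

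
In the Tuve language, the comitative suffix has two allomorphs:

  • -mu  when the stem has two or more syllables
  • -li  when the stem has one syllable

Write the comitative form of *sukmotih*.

sukmotihmu

With 3 syllables, *sukmotih* takes -mu → *sukmotihmu*.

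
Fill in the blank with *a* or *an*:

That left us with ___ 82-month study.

The indefinite article is chosen by the initial *sound* of the following word, not its spelling.
The number *82* is spoken "eighty-…", beginning with /ˈeɪti/ — a vowel sound.
So the article is *an*: That left us with an 82-month study.

an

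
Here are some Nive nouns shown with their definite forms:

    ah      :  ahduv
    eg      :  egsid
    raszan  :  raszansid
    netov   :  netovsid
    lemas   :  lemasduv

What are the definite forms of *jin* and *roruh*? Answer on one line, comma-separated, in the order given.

The suffix is conditioned by the final consonant: -duv when the stem ends in a voiceless consonant (*ah*, *lemas*); -sid when the stem ends in a voiced consonant (*eg*, *raszan*, *netov*).
The final consonant of *jin* is /n/, which is voiced, so the suffix is -sid, giving *jinsid*.
*roruh* — final consonant /h/ (voiceless) → -duv → *roruhduv*.

jinsid, roruhduv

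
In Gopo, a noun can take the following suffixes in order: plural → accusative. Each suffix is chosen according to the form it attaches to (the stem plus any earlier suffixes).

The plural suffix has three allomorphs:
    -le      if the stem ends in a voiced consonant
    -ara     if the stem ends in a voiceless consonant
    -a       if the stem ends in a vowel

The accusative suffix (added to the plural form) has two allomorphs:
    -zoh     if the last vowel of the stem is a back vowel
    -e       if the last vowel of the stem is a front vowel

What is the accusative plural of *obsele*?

obseleazoh

*obsele* — final sound /e/ (a vowel) → -a → *obselea*.
The last vowel of the plural form *obselea* is /a/, which is a back vowel, so the accusative suffix is -zoh, giving *obseleazoh*.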